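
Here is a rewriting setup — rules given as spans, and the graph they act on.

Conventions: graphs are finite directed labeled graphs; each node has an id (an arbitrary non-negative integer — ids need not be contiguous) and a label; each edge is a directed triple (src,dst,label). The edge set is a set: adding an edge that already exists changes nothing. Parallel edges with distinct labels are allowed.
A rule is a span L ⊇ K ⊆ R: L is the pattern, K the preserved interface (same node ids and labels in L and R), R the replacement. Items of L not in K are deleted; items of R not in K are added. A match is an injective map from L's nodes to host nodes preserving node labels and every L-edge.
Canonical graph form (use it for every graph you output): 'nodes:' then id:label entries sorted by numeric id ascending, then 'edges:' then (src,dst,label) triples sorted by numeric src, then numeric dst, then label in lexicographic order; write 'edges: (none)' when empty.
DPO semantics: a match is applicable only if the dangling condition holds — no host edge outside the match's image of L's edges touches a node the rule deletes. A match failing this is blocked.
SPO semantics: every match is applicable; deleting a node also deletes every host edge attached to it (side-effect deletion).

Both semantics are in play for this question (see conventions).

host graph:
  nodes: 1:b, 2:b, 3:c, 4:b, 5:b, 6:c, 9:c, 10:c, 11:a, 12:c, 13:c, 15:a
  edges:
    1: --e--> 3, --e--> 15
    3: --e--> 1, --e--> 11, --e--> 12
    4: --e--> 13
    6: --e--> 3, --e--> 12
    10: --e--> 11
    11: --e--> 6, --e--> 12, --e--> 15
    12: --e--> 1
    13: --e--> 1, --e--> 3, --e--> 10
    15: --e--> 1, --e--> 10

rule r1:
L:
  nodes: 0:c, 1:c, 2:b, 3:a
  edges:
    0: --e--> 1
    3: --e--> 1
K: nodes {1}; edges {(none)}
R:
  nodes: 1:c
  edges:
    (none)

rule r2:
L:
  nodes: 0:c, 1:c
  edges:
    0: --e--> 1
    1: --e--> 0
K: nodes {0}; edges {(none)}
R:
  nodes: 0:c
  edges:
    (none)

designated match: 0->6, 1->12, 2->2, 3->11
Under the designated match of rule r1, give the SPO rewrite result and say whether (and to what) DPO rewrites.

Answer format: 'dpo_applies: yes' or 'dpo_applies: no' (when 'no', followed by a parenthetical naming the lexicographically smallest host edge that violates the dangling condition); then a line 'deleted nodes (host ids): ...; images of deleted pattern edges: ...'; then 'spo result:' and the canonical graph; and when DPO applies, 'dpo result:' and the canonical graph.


dpo_applies: no
(the rule deletes node 11, which keeps host edge (3,11,e) outside the match image — the dangling condition fails, DPO blocks; SPO proceeds and side-deletes such edges)
deleted nodes (host ids): 2, 6, 11; images of deleted pattern edges: (6,12,e); (11,12,e)
spo result:
nodes: 1:b, 3:c, 4:b, 5:b, 9:c, 10:c, 12:c, 13:c, 15:a
edges: (1,3,e); (1,15,e); (3,1,e); (3,12,e); (4,13,e); (12,1,e); (13,1,e); (13,3,e); (13,10,e); (15,1,e); (15,10,e)


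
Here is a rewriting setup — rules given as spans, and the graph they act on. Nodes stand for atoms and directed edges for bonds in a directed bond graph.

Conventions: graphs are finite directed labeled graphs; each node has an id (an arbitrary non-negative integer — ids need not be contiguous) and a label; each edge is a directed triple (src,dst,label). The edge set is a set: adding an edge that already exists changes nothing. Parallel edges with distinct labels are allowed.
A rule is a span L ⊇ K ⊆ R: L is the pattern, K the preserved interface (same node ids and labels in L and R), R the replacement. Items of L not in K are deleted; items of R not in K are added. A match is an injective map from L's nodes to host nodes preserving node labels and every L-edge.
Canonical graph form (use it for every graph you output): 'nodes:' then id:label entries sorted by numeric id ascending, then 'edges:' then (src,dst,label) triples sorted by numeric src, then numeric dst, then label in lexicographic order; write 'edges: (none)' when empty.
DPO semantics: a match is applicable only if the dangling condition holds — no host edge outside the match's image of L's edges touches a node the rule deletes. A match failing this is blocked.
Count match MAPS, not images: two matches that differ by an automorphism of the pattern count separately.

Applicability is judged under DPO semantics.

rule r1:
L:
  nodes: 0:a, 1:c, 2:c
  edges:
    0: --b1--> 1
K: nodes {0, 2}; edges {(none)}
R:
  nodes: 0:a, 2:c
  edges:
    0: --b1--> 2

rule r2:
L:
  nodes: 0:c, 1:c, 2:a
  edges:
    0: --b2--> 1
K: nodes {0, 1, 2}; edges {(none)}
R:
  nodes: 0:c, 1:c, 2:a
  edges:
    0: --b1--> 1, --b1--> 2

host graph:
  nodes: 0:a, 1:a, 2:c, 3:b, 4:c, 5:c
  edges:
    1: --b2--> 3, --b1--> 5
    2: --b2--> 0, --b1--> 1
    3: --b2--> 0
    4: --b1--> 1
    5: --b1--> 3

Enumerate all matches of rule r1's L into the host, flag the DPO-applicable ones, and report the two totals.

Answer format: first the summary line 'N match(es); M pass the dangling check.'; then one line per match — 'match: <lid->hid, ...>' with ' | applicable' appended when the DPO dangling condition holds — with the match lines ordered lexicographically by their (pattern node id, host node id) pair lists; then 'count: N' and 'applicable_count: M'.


2 match(es); 0 pass the dangling check.
match: 0->1, 1->5, 2->2
match: 0->1, 1->5, 2->4
count: 2
applicable_count: 0


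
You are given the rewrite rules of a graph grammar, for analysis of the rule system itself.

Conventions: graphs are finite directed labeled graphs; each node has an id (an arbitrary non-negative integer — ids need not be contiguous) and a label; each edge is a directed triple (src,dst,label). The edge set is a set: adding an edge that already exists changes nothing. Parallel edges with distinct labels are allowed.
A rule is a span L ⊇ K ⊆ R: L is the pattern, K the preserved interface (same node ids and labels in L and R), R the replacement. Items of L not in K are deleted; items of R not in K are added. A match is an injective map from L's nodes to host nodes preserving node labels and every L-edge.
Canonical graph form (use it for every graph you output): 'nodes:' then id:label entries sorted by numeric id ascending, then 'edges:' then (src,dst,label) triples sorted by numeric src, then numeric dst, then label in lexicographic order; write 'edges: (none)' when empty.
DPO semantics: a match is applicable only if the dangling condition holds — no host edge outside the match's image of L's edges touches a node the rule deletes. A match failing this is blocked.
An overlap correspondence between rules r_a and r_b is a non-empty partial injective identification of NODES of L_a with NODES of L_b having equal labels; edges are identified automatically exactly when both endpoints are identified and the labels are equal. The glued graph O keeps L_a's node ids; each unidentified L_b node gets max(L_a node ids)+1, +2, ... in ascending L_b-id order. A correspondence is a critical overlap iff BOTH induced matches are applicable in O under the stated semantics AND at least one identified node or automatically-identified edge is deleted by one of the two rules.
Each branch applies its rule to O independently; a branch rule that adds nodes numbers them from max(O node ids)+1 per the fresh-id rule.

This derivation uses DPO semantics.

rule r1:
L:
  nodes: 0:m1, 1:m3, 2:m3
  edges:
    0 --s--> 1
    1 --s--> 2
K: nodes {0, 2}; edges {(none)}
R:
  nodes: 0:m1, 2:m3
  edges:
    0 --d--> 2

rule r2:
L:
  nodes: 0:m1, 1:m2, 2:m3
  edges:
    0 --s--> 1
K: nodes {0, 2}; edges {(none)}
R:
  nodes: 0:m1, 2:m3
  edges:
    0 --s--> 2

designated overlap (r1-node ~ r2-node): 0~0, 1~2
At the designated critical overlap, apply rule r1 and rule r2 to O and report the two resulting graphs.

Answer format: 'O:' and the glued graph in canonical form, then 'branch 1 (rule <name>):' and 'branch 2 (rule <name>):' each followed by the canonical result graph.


O:
nodes: 0:m1, 1:m3, 2:m3, 3:m2
edges: (0,1,s); (0,3,s); (1,2,s)
branch 1 (rule r1):
nodes: 0:m1, 2:m3, 3:m2
edges: (0,2,d); (0,3,s)
branch 2 (rule r2):
nodes: 0:m1, 1:m3, 2:m3
edges: (0,1,s); (1,2,s)


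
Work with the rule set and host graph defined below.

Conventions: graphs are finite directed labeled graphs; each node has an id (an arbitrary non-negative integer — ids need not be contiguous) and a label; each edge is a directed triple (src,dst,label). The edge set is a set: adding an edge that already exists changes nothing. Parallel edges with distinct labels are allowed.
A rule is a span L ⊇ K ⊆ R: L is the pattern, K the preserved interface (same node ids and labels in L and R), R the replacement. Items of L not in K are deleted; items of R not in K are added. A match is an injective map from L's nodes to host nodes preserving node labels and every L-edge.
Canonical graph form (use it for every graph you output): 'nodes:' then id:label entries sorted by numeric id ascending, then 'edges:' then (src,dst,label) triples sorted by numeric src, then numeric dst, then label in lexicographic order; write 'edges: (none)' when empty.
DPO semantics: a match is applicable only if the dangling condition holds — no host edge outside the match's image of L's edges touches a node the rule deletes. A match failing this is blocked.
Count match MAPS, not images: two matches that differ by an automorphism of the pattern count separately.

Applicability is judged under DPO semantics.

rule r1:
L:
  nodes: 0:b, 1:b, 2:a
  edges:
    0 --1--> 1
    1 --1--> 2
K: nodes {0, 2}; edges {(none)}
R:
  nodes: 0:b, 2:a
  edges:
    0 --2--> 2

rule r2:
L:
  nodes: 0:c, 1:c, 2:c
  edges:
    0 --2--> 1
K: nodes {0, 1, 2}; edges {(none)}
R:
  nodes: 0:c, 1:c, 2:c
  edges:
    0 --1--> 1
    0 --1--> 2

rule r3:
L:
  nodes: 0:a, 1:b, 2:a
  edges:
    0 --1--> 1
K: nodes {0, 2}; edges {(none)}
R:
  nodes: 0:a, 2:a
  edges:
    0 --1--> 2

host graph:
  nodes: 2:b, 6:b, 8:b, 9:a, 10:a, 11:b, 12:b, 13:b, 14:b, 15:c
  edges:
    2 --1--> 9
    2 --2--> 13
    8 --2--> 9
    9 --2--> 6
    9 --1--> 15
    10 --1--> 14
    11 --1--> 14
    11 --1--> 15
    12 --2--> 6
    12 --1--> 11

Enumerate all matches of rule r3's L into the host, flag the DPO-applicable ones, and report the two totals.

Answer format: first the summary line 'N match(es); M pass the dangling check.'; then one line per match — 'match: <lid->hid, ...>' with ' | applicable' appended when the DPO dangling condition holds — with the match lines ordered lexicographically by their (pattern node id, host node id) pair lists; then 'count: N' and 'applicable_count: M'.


1 match(es); 0 pass the dangling check.
match: 0->10, 1->14, 2->9
count: 1
applicable_count: 0


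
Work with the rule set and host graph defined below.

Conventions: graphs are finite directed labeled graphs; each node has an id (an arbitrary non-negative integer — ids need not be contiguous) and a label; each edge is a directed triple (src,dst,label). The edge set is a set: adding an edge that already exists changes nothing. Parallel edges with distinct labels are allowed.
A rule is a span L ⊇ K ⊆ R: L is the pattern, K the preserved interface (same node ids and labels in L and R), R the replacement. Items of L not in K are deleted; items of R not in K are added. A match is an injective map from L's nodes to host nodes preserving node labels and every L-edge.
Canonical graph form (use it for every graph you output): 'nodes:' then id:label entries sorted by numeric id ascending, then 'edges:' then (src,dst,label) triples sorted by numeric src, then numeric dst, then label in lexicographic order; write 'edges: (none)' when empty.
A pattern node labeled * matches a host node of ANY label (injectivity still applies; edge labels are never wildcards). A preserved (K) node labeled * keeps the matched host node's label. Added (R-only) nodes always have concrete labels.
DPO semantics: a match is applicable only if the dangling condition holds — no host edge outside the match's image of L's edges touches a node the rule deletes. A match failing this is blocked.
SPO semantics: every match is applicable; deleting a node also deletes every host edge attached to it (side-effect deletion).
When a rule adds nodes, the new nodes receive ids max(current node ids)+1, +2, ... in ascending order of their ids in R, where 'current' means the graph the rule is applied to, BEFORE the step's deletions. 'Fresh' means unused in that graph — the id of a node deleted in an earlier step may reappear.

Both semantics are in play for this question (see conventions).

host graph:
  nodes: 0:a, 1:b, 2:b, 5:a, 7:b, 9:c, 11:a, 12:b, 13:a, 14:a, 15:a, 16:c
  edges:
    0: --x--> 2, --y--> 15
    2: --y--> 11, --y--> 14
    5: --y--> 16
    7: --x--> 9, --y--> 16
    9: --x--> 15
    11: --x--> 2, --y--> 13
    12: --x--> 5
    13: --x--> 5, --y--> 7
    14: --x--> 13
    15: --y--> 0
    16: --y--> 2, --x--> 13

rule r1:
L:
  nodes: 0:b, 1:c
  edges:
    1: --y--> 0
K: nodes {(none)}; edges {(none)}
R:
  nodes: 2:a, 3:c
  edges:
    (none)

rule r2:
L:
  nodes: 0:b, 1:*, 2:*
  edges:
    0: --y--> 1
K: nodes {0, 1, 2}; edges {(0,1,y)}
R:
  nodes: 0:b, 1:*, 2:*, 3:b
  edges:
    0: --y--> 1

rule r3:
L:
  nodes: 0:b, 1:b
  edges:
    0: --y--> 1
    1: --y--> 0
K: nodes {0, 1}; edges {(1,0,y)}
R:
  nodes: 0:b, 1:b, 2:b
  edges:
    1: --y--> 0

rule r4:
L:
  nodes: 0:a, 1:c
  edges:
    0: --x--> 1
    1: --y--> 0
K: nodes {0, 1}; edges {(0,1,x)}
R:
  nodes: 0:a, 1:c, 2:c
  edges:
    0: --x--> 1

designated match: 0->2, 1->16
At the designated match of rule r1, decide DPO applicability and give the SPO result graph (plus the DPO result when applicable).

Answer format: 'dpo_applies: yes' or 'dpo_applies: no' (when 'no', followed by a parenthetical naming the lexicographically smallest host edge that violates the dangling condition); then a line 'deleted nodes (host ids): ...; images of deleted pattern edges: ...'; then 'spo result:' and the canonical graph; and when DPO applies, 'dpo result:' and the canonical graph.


dpo_applies: no
(the rule deletes node 2, which keeps host edge (0,2,x) outside the match image — the dangling condition fails, DPO blocks; SPO proceeds and side-deletes such edges)
deleted nodes (host ids): 2, 16; images of deleted pattern edges: (16,2,y)
spo result:
nodes: 0:a, 1:b, 5:a, 7:b, 9:c, 11:a, 12:b, 13:a, 14:a, 15:a, 17:a, 18:c
edges: (0,15,y); (7,9,x); (9,15,x); (11,13,y); (12,5,x); (13,5,x); (13,7,y); (14,13,x); (15,0,y)


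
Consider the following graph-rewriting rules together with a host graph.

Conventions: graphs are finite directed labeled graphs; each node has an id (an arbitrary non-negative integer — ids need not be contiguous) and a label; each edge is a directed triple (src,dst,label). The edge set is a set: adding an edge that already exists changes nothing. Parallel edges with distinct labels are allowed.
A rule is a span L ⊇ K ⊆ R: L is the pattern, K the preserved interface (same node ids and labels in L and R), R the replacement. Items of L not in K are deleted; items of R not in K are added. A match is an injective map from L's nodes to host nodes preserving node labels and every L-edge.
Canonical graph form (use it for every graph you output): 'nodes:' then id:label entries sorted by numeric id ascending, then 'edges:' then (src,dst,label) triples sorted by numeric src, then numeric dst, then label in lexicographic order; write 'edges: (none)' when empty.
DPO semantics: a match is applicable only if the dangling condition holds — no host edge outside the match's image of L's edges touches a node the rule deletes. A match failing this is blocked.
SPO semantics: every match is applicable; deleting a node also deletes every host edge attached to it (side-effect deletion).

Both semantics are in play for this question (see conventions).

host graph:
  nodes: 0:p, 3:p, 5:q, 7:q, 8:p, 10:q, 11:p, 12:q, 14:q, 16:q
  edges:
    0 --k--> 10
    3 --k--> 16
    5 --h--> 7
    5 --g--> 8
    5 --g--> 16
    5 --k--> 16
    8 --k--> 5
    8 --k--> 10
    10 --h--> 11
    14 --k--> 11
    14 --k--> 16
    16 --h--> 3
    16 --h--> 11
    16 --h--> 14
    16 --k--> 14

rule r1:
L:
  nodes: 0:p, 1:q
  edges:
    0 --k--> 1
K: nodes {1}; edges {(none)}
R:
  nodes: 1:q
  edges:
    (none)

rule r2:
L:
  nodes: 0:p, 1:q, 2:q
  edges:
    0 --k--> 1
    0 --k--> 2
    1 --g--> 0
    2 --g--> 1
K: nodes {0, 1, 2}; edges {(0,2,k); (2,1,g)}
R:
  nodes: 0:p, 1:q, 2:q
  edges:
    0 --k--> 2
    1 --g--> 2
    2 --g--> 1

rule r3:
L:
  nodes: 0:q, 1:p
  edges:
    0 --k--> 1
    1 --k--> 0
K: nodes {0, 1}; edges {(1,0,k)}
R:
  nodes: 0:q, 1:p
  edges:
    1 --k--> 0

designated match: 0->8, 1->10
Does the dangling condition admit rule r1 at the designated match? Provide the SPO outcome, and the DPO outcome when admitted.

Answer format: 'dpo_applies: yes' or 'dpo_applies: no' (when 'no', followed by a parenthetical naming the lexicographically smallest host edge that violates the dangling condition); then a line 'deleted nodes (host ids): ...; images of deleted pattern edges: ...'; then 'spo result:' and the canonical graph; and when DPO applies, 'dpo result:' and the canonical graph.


dpo_applies: no
(the rule deletes node 8, which keeps host edge (5,8,g) outside the match image — the dangling condition fails, DPO blocks; SPO proceeds and side-deletes such edges)
deleted nodes (host ids): 8; images of deleted pattern edges: (8,10,k)
spo result:
nodes: 0:p, 3:p, 5:q, 7:q, 10:q, 11:p, 12:q, 14:q, 16:q
edges: (0,10,k); (3,16,k); (5,7,h); (5,16,g); (5,16,k); (10,11,h); (14,11,k); (14,16,k); (16,3,h); (16,11,h); (16,14,h); (16,14,k)


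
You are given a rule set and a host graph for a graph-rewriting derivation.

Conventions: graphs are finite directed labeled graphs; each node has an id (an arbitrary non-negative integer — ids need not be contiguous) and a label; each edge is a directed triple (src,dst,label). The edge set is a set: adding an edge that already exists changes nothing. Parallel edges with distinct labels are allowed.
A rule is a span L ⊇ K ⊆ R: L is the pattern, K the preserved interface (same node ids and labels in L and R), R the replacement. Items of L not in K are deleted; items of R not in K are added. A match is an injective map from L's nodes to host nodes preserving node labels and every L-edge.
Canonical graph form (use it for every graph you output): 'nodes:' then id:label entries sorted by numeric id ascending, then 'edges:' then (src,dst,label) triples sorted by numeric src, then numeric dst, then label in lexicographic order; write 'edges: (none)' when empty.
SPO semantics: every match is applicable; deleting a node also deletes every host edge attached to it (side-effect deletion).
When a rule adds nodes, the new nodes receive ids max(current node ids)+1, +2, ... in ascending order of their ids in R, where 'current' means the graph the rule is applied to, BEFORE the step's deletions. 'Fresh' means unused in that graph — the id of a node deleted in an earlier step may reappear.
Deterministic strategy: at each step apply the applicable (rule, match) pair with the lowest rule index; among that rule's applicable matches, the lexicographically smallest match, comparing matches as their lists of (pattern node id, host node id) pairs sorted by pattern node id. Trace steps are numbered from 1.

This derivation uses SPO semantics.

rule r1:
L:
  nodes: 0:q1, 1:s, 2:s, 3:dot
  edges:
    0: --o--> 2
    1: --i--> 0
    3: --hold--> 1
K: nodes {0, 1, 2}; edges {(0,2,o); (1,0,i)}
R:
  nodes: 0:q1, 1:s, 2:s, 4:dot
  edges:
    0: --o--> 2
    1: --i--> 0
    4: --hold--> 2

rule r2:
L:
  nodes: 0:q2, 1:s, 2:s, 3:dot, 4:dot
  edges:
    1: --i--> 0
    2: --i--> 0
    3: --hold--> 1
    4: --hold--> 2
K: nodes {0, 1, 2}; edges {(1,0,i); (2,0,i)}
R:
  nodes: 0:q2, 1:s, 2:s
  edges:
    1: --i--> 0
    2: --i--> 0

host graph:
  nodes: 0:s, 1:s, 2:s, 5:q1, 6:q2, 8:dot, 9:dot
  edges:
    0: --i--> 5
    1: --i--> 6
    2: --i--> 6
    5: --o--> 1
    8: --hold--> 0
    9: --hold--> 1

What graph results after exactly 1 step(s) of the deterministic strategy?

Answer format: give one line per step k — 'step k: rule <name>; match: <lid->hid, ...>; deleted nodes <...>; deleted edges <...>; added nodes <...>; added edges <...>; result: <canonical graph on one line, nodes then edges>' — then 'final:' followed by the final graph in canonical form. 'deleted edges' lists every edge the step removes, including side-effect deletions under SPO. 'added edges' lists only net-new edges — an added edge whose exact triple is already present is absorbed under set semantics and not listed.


step 1: rule r1; match: 0->5, 1->0, 2->1, 3->8; deleted nodes 8; deleted edges (8,0,hold); added nodes 10; added edges (10,1,hold); result: nodes: 0:s, 1:s, 2:s, 5:q1, 6:q2, 9:dot, 10:dot edges: (0,5,i); (1,6,i); (2,6,i); (5,1,o); (9,1,hold); (10,1,hold)
final:
nodes: 0:s, 1:s, 2:s, 5:q1, 6:q2, 9:dot, 10:dot
edges: (0,5,i); (1,6,i); (2,6,i); (5,1,o); (9,1,hold); (10,1,hold)


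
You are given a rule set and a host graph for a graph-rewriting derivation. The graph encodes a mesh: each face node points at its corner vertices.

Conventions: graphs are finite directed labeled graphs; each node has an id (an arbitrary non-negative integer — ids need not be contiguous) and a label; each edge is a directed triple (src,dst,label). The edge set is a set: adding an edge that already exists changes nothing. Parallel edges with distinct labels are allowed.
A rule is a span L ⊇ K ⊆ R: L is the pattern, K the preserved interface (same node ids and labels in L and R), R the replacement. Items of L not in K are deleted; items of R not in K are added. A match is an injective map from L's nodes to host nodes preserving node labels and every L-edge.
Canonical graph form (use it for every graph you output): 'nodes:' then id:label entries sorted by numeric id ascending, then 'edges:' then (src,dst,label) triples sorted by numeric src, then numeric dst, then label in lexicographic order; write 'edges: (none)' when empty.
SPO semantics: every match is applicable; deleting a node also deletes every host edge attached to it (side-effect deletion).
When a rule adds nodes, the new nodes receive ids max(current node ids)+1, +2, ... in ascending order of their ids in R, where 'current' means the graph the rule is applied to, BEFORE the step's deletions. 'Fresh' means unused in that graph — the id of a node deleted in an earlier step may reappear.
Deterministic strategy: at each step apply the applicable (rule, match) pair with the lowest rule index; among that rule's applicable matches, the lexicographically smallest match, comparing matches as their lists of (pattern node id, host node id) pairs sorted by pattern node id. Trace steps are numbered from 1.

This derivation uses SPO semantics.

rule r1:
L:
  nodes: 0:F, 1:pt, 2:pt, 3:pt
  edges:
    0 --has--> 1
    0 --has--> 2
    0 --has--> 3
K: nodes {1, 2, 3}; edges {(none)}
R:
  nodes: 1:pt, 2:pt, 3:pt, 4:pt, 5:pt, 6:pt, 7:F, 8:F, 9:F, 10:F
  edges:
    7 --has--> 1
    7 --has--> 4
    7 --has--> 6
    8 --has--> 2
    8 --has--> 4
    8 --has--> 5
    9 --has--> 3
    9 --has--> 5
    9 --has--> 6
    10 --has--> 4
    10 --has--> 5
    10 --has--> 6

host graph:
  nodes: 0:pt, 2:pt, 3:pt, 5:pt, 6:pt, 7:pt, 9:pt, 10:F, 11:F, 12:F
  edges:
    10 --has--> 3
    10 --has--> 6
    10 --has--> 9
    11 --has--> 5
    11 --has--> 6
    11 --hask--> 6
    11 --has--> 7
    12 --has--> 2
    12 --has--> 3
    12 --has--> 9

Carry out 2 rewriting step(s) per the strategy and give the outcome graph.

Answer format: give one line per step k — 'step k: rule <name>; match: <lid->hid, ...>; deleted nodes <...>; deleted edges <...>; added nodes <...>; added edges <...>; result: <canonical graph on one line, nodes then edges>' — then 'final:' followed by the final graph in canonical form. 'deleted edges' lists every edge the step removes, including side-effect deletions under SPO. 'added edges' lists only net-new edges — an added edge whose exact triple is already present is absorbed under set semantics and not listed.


step 1: rule r1; match: 0->10, 1->3, 2->6, 3->9; deleted nodes 10; deleted edges (10,3,has); (10,6,has); (10,9,has); added nodes 13, 14, 15, 16, 17, 18, 19; added edges (16,3,has); (16,13,has); (16,15,has); (17,6,has); (17,13,has); (17,14,has); (18,9,has); (18,14,has); (18,15,has); (19,13,has); (19,14,has); (19,15,has); result: nodes: 0:pt, 2:pt, 3:pt, 5:pt, 6:pt, 7:pt, 9:pt, 11:F, 12:F, 13:pt, 14:pt, 15:pt, 16:F, 17:F, 18:F, 19:F edges: (11,5,has); (11,6,has); (11,6,hask); (11,7,has); (12,2,has); (12,3,has); (12,9,has); (16,3,has); (16,13,has); (16,15,has); (17,6,has); (17,13,has); (17,14,has); (18,9,has); (18,14,has); (18,15,has); (19,13,has); (19,14,has); (19,15,has)
step 2: rule r1; match: 0->11, 1->5, 2->6, 3->7; deleted nodes 11; deleted edges (11,5,has); (11,6,has); (11,6,hask); (11,7,has); added nodes 20, 21, 22, 23, 24, 25, 26; added edges (23,5,has); (23,20,has); (23,22,has); (24,6,has); (24,20,has); (24,21,has); (25,7,has); (25,21,has); (25,22,has); (26,20,has); (26,21,has); (26,22,has); result: nodes: 0:pt, 2:pt, 3:pt, 5:pt, 6:pt, 7:pt, 9:pt, 12:F, 13:pt, 14:pt, 15:pt, 16:F, 17:F, 18:F, 19:F, 20:pt, 21:pt, 22:pt, 23:F, 24:F, 25:F, 26:F edges: (12,2,has); (12,3,has); (12,9,has); (16,3,has); (16,13,has); (16,15,has); (17,6,has); (17,13,has); (17,14,has); (18,9,has); (18,14,has); (18,15,has); (19,13,has); (19,14,has); (19,15,has); (23,5,has); (23,20,has); (23,22,has); (24,6,has); (24,20,has); (24,21,has); (25,7,has); (25,21,has); (25,22,has); (26,20,has); (26,21,has); (26,22,has)
final:
nodes: 0:pt, 2:pt, 3:pt, 5:pt, 6:pt, 7:pt, 9:pt, 12:F, 13:pt, 14:pt, 15:pt, 16:F, 17:F, 18:F, 19:F, 20:pt, 21:pt, 22:pt, 23:F, 24:F, 25:F, 26:F
edges: (12,2,has); (12,3,has); (12,9,has); (16,3,has); (16,13,has); (16,15,has); (17,6,has); (17,13,has); (17,14,has); (18,9,has); (18,14,has); (18,15,has); (19,13,has); (19,14,has); (19,15,has); (23,5,has); (23,20,has); (23,22,has); (24,6,has); (24,20,has); (24,21,has); (25,7,has); (25,21,has); (25,22,has); (26,20,has); (26,21,has); (26,22,has)


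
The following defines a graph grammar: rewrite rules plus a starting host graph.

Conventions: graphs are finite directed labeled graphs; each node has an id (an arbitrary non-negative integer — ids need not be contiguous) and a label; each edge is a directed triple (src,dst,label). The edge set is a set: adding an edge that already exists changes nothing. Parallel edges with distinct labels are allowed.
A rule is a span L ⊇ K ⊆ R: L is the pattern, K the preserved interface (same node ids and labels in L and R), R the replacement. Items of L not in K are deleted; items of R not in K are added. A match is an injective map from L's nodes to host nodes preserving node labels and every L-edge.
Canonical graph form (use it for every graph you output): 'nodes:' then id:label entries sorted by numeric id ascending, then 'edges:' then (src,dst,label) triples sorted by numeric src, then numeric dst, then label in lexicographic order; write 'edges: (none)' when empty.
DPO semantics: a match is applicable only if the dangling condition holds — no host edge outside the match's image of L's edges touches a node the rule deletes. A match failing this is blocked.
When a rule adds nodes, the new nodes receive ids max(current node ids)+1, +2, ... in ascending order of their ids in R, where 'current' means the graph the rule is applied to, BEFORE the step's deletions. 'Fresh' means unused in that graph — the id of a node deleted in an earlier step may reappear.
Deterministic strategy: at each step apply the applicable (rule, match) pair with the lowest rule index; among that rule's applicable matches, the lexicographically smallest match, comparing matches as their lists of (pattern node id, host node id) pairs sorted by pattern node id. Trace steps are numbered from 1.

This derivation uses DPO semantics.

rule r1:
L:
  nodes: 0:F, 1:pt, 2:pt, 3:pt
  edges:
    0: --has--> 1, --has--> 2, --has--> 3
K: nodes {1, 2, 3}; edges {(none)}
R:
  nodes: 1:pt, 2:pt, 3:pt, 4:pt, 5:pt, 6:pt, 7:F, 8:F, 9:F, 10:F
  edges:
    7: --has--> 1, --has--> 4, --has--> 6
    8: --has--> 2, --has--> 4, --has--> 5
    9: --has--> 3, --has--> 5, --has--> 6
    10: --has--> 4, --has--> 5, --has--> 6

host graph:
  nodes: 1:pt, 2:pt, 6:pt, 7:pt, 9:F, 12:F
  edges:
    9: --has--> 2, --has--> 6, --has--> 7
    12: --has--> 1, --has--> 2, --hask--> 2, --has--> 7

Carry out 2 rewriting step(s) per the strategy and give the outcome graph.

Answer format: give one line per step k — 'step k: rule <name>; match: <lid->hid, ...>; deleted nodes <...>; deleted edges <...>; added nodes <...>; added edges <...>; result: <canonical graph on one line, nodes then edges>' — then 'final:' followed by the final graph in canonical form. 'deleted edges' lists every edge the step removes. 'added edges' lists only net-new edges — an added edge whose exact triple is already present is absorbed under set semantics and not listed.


step 1: rule r1; match: 0->9, 1->2, 2->6, 3->7; deleted nodes 9; deleted edges (9,2,has); (9,6,has); (9,7,has); added nodes 13, 14, 15, 16, 17, 18, 19; added edges (16,2,has); (16,13,has); (16,15,has); (17,6,has); (17,13,has); (17,14,has); (18,7,has); (18,14,has); (18,15,has); (19,13,has); (19,14,has); (19,15,has); result: nodes: 1:pt, 2:pt, 6:pt, 7:pt, 12:F, 13:pt, 14:pt, 15:pt, 16:F, 17:F, 18:F, 19:F edges: (12,1,has); (12,2,has); (12,2,hask); (12,7,has); (16,2,has); (16,13,has); (16,15,has); (17,6,has); (17,13,has); (17,14,has); (18,7,has); (18,14,has); (18,15,has); (19,13,has); (19,14,has); (19,15,has)
step 2: rule r1; match: 0->16, 1->2, 2->13, 3->15; deleted nodes 16; deleted edges (16,2,has); (16,13,has); (16,15,has); added nodes 20, 21, 22, 23, 24, 25, 26; added edges (23,2,has); (23,20,has); (23,22,has); (24,13,has); (24,20,has); (24,21,has); (25,15,has); (25,21,has); (25,22,has); (26,20,has); (26,21,has); (26,22,has); result: nodes: 1:pt, 2:pt, 6:pt, 7:pt, 12:F, 13:pt, 14:pt, 15:pt, 17:F, 18:F, 19:F, 20:pt, 21:pt, 22:pt, 23:F, 24:F, 25:F, 26:F edges: (12,1,has); (12,2,has); (12,2,hask); (12,7,has); (17,6,has); (17,13,has); (17,14,has); (18,7,has); (18,14,has); (18,15,has); (19,13,has); (19,14,has); (19,15,has); (23,2,has); (23,20,has); (23,22,has); (24,13,has); (24,20,has); (24,21,has); (25,15,has); (25,21,has); (25,22,has); (26,20,has); (26,21,has); (26,22,has)
final:
nodes: 1:pt, 2:pt, 6:pt, 7:pt, 12:F, 13:pt, 14:pt, 15:pt, 17:F, 18:F, 19:F, 20:pt, 21:pt, 22:pt, 23:F, 24:F, 25:F, 26:F
edges: (12,1,has); (12,2,has); (12,2,hask); (12,7,has); (17,6,has); (17,13,has); (17,14,has); (18,7,has); (18,14,has); (18,15,has); (19,13,has); (19,14,has); (19,15,has); (23,2,has); (23,20,has); (23,22,has); (24,13,has); (24,20,has); (24,21,has); (25,15,has); (25,21,has); (25,22,has); (26,20,has); (26,21,has); (26,22,has)


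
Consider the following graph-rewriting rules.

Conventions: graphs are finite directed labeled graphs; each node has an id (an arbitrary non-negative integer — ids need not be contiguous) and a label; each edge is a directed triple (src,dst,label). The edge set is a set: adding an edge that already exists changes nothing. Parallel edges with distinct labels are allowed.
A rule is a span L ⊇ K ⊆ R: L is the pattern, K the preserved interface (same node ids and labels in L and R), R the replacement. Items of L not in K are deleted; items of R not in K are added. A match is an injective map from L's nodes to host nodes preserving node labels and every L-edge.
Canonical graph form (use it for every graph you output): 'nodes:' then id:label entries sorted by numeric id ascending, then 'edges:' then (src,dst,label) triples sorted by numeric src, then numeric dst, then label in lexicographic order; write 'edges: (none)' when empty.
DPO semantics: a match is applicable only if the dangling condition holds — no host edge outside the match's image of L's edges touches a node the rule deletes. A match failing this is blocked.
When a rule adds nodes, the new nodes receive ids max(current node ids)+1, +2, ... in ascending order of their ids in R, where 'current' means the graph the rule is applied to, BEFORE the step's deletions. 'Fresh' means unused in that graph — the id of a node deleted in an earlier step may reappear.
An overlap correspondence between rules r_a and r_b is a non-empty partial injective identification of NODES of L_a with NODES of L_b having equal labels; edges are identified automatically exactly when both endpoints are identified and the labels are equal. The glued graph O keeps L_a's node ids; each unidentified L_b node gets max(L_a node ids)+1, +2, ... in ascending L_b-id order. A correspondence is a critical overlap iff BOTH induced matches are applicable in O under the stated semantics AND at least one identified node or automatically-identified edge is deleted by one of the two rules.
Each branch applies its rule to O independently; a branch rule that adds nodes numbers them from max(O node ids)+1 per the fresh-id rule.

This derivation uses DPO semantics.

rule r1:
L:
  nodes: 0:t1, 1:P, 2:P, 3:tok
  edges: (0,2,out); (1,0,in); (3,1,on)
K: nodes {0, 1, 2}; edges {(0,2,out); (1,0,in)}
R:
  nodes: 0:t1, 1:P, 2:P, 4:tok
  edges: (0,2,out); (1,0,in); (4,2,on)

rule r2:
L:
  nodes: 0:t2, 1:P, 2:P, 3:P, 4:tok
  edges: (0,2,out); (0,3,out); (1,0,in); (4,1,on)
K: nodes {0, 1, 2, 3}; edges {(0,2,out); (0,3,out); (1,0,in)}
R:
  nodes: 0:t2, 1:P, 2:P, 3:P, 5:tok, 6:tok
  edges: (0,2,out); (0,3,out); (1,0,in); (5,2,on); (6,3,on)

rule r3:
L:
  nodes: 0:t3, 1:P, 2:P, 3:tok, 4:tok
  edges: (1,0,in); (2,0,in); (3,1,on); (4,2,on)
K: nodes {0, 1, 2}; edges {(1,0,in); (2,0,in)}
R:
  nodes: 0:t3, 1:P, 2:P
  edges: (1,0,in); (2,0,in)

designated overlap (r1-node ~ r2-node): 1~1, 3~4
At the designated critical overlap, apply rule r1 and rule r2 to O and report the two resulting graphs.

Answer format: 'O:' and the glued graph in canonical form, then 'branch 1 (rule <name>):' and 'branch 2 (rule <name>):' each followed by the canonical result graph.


O:
nodes: 0:t1, 1:P, 2:P, 3:tok, 4:t2, 5:P, 6:P
edges: (0,2,out); (1,0,in); (1,4,in); (3,1,on); (4,5,out); (4,6,out)
branch 1 (rule r1):
nodes: 0:t1, 1:P, 2:P, 4:t2, 5:P, 6:P, 7:tok
edges: (0,2,out); (1,0,in); (1,4,in); (4,5,out); (4,6,out); (7,2,on)
branch 2 (rule r2):
nodes: 0:t1, 1:P, 2:P, 4:t2, 5:P, 6:P, 7:tok, 8:tok
edges: (0,2,out); (1,0,in); (1,4,in); (4,5,out); (4,6,out); (7,5,on); (8,6,on)


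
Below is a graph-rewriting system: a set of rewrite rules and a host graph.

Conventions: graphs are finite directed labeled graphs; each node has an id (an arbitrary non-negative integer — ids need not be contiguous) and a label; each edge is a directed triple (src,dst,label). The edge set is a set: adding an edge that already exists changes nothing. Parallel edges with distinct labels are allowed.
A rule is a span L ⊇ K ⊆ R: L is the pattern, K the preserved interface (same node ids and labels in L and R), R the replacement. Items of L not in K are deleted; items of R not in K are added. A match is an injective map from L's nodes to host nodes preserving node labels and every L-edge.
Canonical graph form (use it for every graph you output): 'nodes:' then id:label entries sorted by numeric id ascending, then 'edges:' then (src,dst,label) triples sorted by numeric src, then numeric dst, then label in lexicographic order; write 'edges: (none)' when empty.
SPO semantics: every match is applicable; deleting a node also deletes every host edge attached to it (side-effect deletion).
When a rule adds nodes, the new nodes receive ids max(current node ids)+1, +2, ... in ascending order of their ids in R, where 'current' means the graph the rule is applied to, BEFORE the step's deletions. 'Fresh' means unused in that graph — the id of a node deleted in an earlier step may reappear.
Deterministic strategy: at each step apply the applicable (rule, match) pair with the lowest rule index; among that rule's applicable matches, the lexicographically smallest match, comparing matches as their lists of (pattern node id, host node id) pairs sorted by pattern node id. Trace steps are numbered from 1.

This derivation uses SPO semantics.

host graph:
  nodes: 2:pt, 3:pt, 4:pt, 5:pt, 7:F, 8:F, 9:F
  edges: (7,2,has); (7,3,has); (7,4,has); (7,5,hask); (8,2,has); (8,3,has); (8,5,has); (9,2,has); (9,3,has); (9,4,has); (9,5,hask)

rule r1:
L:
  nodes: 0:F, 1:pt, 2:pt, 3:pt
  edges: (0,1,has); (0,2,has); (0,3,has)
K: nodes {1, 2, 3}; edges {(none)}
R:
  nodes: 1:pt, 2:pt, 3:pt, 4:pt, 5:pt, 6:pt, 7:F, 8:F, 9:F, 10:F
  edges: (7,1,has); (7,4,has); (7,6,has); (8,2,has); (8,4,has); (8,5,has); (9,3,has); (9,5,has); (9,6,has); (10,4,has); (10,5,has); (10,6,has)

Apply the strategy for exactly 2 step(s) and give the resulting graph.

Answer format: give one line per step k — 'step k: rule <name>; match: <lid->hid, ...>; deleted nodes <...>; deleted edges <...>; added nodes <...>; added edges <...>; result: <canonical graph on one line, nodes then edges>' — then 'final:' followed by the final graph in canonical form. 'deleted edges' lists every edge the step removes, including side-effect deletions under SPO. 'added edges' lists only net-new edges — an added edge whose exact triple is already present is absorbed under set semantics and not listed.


step 1: rule r1; match: 0->7, 1->2, 2->3, 3->4; deleted nodes 7; deleted edges (7,2,has); (7,3,has); (7,4,has); (7,5,hask); added nodes 10, 11, 12, 13, 14, 15, 16; added edges (13,2,has); (13,10,has); (13,12,has); (14,3,has); (14,10,has); (14,11,has); (15,4,has); (15,11,has); (15,12,has); (16,10,has); (16,11,has); (16,12,has); result: nodes: 2:pt, 3:pt, 4:pt, 5:pt, 8:F, 9:F, 10:pt, 11:pt, 12:pt, 13:F, 14:F, 15:F, 16:F edges: (8,2,has); (8,3,has); (8,5,has); (9,2,has); (9,3,has); (9,4,has); (9,5,hask); (13,2,has); (13,10,has); (13,12,has); (14,3,has); (14,10,has); (14,11,has); (15,4,has); (15,11,has); (15,12,has); (16,10,has); (16,11,has); (16,12,has)
step 2: rule r1; match: 0->8, 1->2, 2->3, 3->5; deleted nodes 8; deleted edges (8,2,has); (8,3,has); (8,5,has); added nodes 17, 18, 19, 20, 21, 22, 23; added edges (20,2,has); (20,17,has); (20,19,has); (21,3,has); (21,17,has); (21,18,has); (22,5,has); (22,18,has); (22,19,has); (23,17,has); (23,18,has); (23,19,has); result: nodes: 2:pt, 3:pt, 4:pt, 5:pt, 9:F, 10:pt, 11:pt, 12:pt, 13:F, 14:F, 15:F, 16:F, 17:pt, 18:pt, 19:pt, 20:F, 21:F, 22:F, 23:F edges: (9,2,has); (9,3,has); (9,4,has); (9,5,hask); (13,2,has); (13,10,has); (13,12,has); (14,3,has); (14,10,has); (14,11,has); (15,4,has); (15,11,has); (15,12,has); (16,10,has); (16,11,has); (16,12,has); (20,2,has); (20,17,has); (20,19,has); (21,3,has); (21,17,has); (21,18,has); (22,5,has); (22,18,has); (22,19,has); (23,17,has); (23,18,has); (23,19,has)
final:
nodes: 2:pt, 3:pt, 4:pt, 5:pt, 9:F, 10:pt, 11:pt, 12:pt, 13:F, 14:F, 15:F, 16:F, 17:pt, 18:pt, 19:pt, 20:F, 21:F, 22:F, 23:F
edges: (9,2,has); (9,3,has); (9,4,has); (9,5,hask); (13,2,has); (13,10,has); (13,12,has); (14,3,has); (14,10,has); (14,11,has); (15,4,has); (15,11,has); (15,12,has); (16,10,has); (16,11,has); (16,12,has); (20,2,has); (20,17,has); (20,19,has); (21,3,has); (21,17,has); (21,18,has); (22,5,has); (22,18,has); (22,19,has); (23,17,has); (23,18,has); (23,19,has)


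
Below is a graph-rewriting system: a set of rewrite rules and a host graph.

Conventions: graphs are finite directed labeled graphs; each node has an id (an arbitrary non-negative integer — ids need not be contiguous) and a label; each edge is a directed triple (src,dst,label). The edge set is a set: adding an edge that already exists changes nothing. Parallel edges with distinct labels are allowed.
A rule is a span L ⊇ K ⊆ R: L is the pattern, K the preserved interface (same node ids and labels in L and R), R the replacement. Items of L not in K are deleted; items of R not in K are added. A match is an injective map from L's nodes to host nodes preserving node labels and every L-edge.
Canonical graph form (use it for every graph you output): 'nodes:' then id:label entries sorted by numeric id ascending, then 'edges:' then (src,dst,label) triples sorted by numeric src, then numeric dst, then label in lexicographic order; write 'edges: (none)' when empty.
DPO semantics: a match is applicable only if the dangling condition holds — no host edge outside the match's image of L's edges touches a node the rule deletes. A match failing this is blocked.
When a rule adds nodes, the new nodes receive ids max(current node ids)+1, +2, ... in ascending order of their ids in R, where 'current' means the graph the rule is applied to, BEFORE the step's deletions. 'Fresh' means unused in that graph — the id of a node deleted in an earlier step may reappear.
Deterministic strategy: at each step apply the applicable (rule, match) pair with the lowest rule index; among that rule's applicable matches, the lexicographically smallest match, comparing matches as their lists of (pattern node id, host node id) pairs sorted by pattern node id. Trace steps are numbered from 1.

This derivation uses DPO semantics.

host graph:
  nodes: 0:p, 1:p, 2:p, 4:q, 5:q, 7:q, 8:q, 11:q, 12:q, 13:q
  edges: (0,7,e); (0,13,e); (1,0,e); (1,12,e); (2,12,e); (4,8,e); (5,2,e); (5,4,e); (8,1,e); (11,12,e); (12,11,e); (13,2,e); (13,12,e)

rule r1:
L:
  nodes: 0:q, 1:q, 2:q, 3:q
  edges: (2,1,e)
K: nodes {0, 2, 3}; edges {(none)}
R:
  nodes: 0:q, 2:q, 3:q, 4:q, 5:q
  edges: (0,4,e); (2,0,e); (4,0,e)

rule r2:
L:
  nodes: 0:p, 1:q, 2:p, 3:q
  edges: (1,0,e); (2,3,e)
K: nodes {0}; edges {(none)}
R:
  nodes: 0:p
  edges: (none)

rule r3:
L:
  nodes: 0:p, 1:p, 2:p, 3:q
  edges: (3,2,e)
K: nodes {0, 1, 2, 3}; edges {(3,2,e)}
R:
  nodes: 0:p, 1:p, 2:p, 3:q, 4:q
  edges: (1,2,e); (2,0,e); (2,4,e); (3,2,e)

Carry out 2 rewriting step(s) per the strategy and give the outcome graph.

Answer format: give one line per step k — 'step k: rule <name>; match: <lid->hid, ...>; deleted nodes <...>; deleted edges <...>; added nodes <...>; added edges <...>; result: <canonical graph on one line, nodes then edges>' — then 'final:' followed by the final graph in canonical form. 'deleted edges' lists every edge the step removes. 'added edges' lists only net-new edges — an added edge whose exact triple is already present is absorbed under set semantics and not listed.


step 1: rule r3; match: 0->0, 1->1, 2->2, 3->5; deleted nodes (none); deleted edges (none); added nodes 14; added edges (1,2,e); (2,0,e); (2,14,e); result: nodes: 0:p, 1:p, 2:p, 4:q, 5:q, 7:q, 8:q, 11:q, 12:q, 13:q, 14:q edges: (0,7,e); (0,13,e); (1,0,e); (1,2,e); (1,12,e); (2,0,e); (2,12,e); (2,14,e); (4,8,e); (5,2,e); (5,4,e); (8,1,e); (11,12,e); (12,11,e); (13,2,e); (13,12,e)
step 2: rule r3; match: 0->0, 1->1, 2->2, 3->5; deleted nodes (none); deleted edges (none); added nodes 15; added edges (2,15,e); result: nodes: 0:p, 1:p, 2:p, 4:q, 5:q, 7:q, 8:q, 11:q, 12:q, 13:q, 14:q, 15:q edges: (0,7,e); (0,13,e); (1,0,e); (1,2,e); (1,12,e); (2,0,e); (2,12,e); (2,14,e); (2,15,e); (4,8,e); (5,2,e); (5,4,e); (8,1,e); (11,12,e); (12,11,e); (13,2,e); (13,12,e)
final:
nodes: 0:p, 1:p, 2:p, 4:q, 5:q, 7:q, 8:q, 11:q, 12:q, 13:q, 14:q, 15:q
edges: (0,7,e); (0,13,e); (1,0,e); (1,2,e); (1,12,e); (2,0,e); (2,12,e); (2,14,e); (2,15,e); (4,8,e); (5,2,e); (5,4,e); (8,1,e); (11,12,e); (12,11,e); (13,2,e); (13,12,e)
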